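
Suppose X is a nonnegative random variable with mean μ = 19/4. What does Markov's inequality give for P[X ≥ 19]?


μ = E[X] = 19/4, a = 19.
Markov: P[X ≥ 19] ≤ μ/a = (19/4)/19 = 1/4.
Numerically: ≈ 0.250000.
(Since a = 19 > μ = 4.750000, the bound 1/4 is < 1 and informative.)

P[X ≥ 19] ≤ 1/4 ≈ 0.250000.


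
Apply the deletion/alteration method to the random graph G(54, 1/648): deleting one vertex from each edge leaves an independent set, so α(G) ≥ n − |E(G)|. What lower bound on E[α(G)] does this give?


E[|E(G)|] = C(54, 2)·p = 1431 · (1/648) = 53/24.
E[α(G)] ≥ n − E[|E(G)|] = 54 − 53/24 = 1243/24.
Numerically: ≈ 51.79167.
(This is only a lower bound; the true E[α(G)] may be larger.)

E[α(G)] ≥ 1243/24 ≈ 51.79167.


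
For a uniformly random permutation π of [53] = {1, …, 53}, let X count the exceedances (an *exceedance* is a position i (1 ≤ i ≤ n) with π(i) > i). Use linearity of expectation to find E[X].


Write X = Σ_{i=1}^{53} X_i, where X_i = 1_{π(i) > i}.
For each fixed i, π(i) is uniform over {1, …, 53} (marginal of a uniform permutation), so P[π(i) > i] = (n − i)/n. Summing: Σ_{i=1}^{53} (n − i)/n = (0 + 1 + … + 52)/53 = 53(53 − 1)/(2·53) = (53 − 1)/2.
Hence E[X] = Σ_{i=1}^{53} (53 − i)/53 = 26 ≈ 26.00000.

E[X] = 26 = 26.00000.


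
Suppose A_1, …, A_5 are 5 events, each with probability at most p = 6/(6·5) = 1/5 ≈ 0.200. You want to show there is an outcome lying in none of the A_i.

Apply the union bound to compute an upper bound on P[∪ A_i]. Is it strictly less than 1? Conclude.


Union bound: P[∪_{i=1}^{5} A_i] ≤ Σ_i P[A_i] ≤ 5·p = 5·(1/5) = 1.
Numerically: 1 ≈ 1.000.
Is 1 < 1? NO.
Since the bound 1 is ≥ 1, the union bound is uninformative here; it does NOT by itself certify existence.

5·p = 1 ≈ 1.000; existence NOT certified by the union bound.


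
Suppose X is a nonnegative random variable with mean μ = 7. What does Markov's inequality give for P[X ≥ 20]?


μ = E[X] = 7, a = 20.
Markov: P[X ≥ 20] ≤ μ/a = (7)/20 = 7/20.
Numerically: ≈ 0.350000.
(Since a = 20 > μ = 7.000000, the bound 7/20 is < 1 and informative.)

P[X ≥ 20] ≤ 7/20 ≈ 0.350000.


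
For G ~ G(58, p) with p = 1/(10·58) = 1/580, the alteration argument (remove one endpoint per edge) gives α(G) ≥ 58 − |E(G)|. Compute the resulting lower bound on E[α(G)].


E[|E(G)|] = C(58, 2)·p = 1653 · (1/580) = 57/20.
E[α(G)] ≥ n − E[|E(G)|] = 58 − 57/20 = 1103/20.
Numerically: ≈ 55.1500.
(This is only a lower bound; the true E[α(G)] may be larger.)

E[α(G)] ≥ 1103/20 ≈ 55.1500.


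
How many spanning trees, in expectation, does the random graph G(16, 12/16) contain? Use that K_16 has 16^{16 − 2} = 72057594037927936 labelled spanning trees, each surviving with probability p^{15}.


K_16 has 16^{16 − 2} = 72057594037927936 labelled spanning trees.
For each such spanning tree H, let X_H = 1 if all 15 edges of H are present in G. Then P[X_H = 1] = p^{15} = (3/4)^{15} = 14348907/1073741824.
Summing the indicators: E[X] = Σ_H E[X_H] = 72057594037927936 · p^{15} = 72057594037927936 · 14348907/1073741824 = 962938848411648.
Numerically: E[X] ≈ 9.62939e+14.

E[X] = 72057594037927936 · (3/4)^{15} = 962938848411648 ≈ 9.62939e+14.


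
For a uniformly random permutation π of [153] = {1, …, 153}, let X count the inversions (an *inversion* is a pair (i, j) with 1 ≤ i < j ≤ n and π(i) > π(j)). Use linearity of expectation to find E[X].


Write X = Σ X_I over the C(153, 2) = 11628 pairs i < j, with X_I the indicator of one inversion.
There are 11628 indicators.
For each fixed pair i < j, the values π(i) and π(j) are two distinct elements of {1, …, 153} in uniformly random order; by symmetry P[π(i) > π(j)] = 1/2.
By linearity: E[X] = 11628 · (1/2) = C(153, 2) · (1/2) = 11628/2 = 5814 ≈ 5814.0000.

E[X] = 5814 = 5814.0000.


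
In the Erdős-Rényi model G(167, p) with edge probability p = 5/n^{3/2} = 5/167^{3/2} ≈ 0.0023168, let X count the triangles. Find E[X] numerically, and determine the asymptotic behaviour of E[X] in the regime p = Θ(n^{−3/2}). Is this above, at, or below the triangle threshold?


Number of potential triangles: C(167, 3) = 762355.
Each occurs with probability p³ ≈ (0.0023168)³ ≈ 1.2436148e-08.
By linearity: E[X] = C(167, 3)·p³ ≈ 762355 · 1.2436148e-08 ≈ 0.00948.
Since α = 3/2 > 1, p = c/n^{3/2} = o(1/n) is below the triangle threshold p ~ 1/n. Asymptotically E[X] ~ (c³/6)·n^{3(1−α)} = (5³/6)·n^{-1.5} → 0, so by Markov's inequality G has no triangles w.h.p.

E[X] ≈ 0.00948; in regime p = Θ(1/n^{3/2}) E[X] tends to 0 (below the triangle threshold p ~ 1/n).


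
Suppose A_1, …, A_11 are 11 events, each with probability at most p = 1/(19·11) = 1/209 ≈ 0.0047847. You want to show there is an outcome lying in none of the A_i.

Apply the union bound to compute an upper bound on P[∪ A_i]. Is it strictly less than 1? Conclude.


Union bound: P[∪_{i=1}^{11} A_i] ≤ Σ_i P[A_i] ≤ 11·p = 11·(1/209) = 1/19.
Numerically: 1/19 ≈ 0.0526316.
Is 1/19 < 1? YES.
Since P[∪ A_i] ≤ 1/19 < 1, the complement has P[∩ A_i^c] ≥ 1 − 1/19 = 18/19 > 0, so some outcome avoids every A_i.

11·p = 1/19 ≈ 0.0526316; existence CERTIFIED by the union bound.


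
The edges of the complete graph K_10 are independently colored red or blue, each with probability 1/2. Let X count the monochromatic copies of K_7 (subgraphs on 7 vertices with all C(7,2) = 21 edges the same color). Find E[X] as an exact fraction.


Let X = Σ_S X_S over the C(10, 7) = 120 subsets S of size 7, where X_S = 1 if the K_7 on S is monochromatic.
For a fixed S, the K_7 on S has C(7, 2) = 21 edges. P[all 21 edges red] = (1/2)^21, and likewise for blue, so P[monochromatic] = 2·(1/2)^21 = 2^{1 − 21} = 1/1048576.
By linearity of expectation: E[X] = C(10, 7) · 2^{1 − 21} = 120 · 1/1048576 = 15/131072.
Numerically: E[X] ≈ 0.000114.

E[X] = C(10,7)·2^(1−C(7,2)) = 15/131072 ≈ 0.000114.


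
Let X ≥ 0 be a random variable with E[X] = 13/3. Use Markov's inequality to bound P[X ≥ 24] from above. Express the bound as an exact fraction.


μ = E[X] = 13/3, a = 24.
Markov: P[X ≥ 24] ≤ μ/a = (13/3)/24 = 13/72.
Numerically: ≈ 0.1806.
(Since a = 24 > μ = 4.3333, the bound 13/72 is < 1 and informative.)

P[X ≥ 24] ≤ 13/72 ≈ 0.1806.


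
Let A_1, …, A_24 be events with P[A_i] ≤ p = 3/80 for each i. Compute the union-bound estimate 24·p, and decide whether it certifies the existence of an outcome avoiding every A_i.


Union bound: P[∪_{i=1}^{24} A_i] ≤ Σ_i P[A_i] ≤ 24·p = 24·(3/80) = 9/10.
Numerically: 9/10 ≈ 0.90000.
Is 9/10 < 1? YES.
Since P[∪ A_i] ≤ 9/10 < 1, the complement has P[∩ A_i^c] ≥ 1 − 9/10 = 1/10 > 0, so some outcome avoids every A_i.

24·p = 9/10 ≈ 0.90000; existence CERTIFIED by the union bound.


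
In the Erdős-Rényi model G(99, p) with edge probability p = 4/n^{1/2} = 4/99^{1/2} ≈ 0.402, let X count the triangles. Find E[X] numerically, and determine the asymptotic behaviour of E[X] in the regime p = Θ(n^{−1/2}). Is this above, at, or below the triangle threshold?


Number of potential triangles: C(99, 3) = 156849.
Each occurs with probability p³ ≈ (0.402)³ ≈ 6.49721e-02.
By linearity: E[X] = C(99, 3)·p³ ≈ 156849 · 6.49721e-02 ≈ 10190.815.
Since α = 1/2 < 1, p = c/n^{1/2} ≫ 1/n is above the triangle threshold p ~ 1/n. Asymptotically E[X] ~ (c³/6)·n^{3(1−α)} = (4³/6)·n^{1.5} → ∞; triangles are abundant w.h.p.

E[X] ≈ 10190.815; in regime p = Θ(1/n^{1/2}) E[X] diverges (above the triangle threshold p ~ 1/n).


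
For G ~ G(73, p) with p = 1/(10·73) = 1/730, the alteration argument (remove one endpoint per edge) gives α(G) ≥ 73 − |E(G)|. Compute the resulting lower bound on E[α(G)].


E[|E(G)|] = C(73, 2)·p = 2628 · (1/730) = 18/5.
E[α(G)] ≥ n − E[|E(G)|] = 73 − 18/5 = 347/5.
Numerically: ≈ 69.400000.
(This is only a lower bound; the true E[α(G)] may be larger.)

E[α(G)] ≥ 347/5 ≈ 69.400000.


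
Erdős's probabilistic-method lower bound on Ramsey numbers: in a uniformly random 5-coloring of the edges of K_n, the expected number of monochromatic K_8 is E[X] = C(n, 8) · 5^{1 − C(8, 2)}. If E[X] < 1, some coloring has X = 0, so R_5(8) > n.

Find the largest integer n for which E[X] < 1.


We need C(n, 8) · 5^{1 − 28} < 1, i.e. C(n, 8) < 5^{28 − 1} = 7450580596923828125.
Check values of n near the boundary:
  n = 858: C(858, 8) = 7049584530256467771; 7049584530256467771 < 7450580596923828125? YES
  n = 859: C(859, 8) = 7115855595170747139; 7115855595170747139 < 7450580596923828125? YES
  n = 860: C(860, 8) = 7182671140665308145; 7182671140665308145 < 7450580596923828125? YES
  n = 861: C(861, 8) = 7250034996615275865; 7250034996615275865 < 7450580596923828125? YES
  n = 862: C(862, 8) = 7317951015318931845; 7317951015318931845 < 7450580596923828125? YES
  n = 863: C(863, 8) = 7386423071602617757; 7386423071602617757 < 7450580596923828125? YES
  n = 864: C(864, 8) = 7455455062926006708; 7455455062926006708 < 7450580596923828125? NO
The largest n with C(n, 8) < 7450580596923828125 is n = 863 (where E[X] = 7386423071602617757/7450580596923828125 ≈ 0.9914). Hence R_5(8) > 863, i.e. R_5(8) ≥ 864.

Largest n = 863; hence R_5(8) > 863.


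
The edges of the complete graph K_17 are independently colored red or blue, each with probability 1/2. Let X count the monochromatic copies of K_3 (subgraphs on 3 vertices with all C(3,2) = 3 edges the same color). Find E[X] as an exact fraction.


Let X = Σ_S X_S over the C(17, 3) = 680 subsets S of size 3, where X_S = 1 if the K_3 on S is monochromatic.
For a fixed S, the K_3 on S has C(3, 2) = 3 edges. P[all 3 edges red] = (1/2)^3, and likewise for blue, so P[monochromatic] = 2·(1/2)^3 = 2^{1 − 3} = 1/4.
Summing: E[X] = C(17, 3) · 2^{1 − 3} = 680 · 1/4 = 170.
Numerically: E[X] ≈ 170.000.

E[X] = C(17,3)·2^(1−C(3,2)) = 170 ≈ 170.000.


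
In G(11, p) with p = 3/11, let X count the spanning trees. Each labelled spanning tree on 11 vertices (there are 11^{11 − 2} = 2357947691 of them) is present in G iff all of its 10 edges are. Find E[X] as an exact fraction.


K_11 has 11^{11 − 2} = 2357947691 labelled spanning trees.
For each such spanning tree H, let X_H = 1 if all 10 edges of H are present in G. Then P[X_H = 1] = p^{10} = (3/11)^{10} = 59049/25937424601.
Summing the indicators: E[X] = Σ_H E[X_H] = 2357947691 · p^{10} = 2357947691 · 59049/25937424601 = 59049/11.
Numerically: E[X] ≈ 5368.09.

E[X] = 2357947691 · (3/11)^{10} = 59049/11 ≈ 5368.09.


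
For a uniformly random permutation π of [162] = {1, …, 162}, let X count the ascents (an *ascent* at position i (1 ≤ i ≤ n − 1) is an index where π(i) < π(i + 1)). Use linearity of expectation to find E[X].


Write X = Σ X_I over i = 1, …, 161, with X_I the indicator of one ascent.
There are 161 indicators.
For each fixed i, the pair (π(i), π(i+1)) is a uniformly random ordered pair of distinct values from {1, …, 162}; by symmetry P[π(i) < π(i+1)] = 1/2.
By linearity: E[X] = 161 · (1/2) = (162 − 1) · (1/2) = 161/2 ≈ 80.5000.

E[X] = 161/2 = 80.5000.


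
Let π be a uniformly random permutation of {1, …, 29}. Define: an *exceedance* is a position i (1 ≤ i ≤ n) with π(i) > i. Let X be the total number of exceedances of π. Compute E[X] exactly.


Write X = Σ_{i=1}^{29} X_i, where X_i = 1_{π(i) > i}.
For each fixed i, π(i) is uniform over {1, …, 29} (marginal of a uniform permutation), so P[π(i) > i] = (n − i)/n. Summing: Σ_{i=1}^{29} (n − i)/n = (0 + 1 + … + 28)/29 = 29(29 − 1)/(2·29) = (29 − 1)/2.
Hence E[X] = Σ_{i=1}^{29} (29 − i)/29 = 14 ≈ 14.000.

E[X] = 14 = 14.000.


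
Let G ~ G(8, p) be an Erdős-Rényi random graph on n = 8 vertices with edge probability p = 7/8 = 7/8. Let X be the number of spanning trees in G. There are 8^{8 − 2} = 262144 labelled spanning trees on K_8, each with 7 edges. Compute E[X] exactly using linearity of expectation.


K_8 has 8^{8 − 2} = 262144 labelled spanning trees.
For each such spanning tree H, let X_H = 1 if all 7 edges of H are present in G. Then P[X_H = 1] = p^{7} = (7/8)^{7} = 823543/2097152.
By linearity: E[X] = Σ_H E[X_H] = 262144 · p^{7} = 262144 · 823543/2097152 = 823543/8.
Numerically: E[X] ≈ 102943.

E[X] = 262144 · (7/8)^{7} = 823543/8 ≈ 102943.


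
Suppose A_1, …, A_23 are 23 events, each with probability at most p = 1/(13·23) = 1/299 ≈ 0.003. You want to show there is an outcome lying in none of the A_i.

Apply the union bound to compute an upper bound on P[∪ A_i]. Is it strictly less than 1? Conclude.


Union bound: P[∪_{i=1}^{23} A_i] ≤ Σ_i P[A_i] ≤ 23·p = 23·(1/299) = 1/13.
Numerically: 1/13 ≈ 0.077.
Is 1/13 < 1? YES.
Since P[∪ A_i] ≤ 1/13 < 1, the complement has P[∩ A_i^c] ≥ 1 − 1/13 = 12/13 > 0, so some outcome avoids every A_i.

23·p = 1/13 ≈ 0.077; existence CERTIFIED by the union bound.


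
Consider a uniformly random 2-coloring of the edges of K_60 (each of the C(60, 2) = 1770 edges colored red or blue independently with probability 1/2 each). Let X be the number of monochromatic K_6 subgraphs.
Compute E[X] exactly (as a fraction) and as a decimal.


Let X = Σ_S X_S over the C(60, 6) = 50063860 subsets S of size 6, where X_S = 1 if the K_6 on S is monochromatic.
For a fixed S, the K_6 on S has C(6, 2) = 15 edges. P[all 15 edges red] = (1/2)^15, and likewise for blue, so P[monochromatic] = 2·(1/2)^15 = 2^{1 − 15} = 1/16384.
Summing: E[X] = C(60, 6) · 2^{1 − 15} = 50063860 · 1/16384 = 12515965/4096.
Numerically: E[X] ≈ 3055.65552.

E[X] = C(60,6)·2^(1−C(6,2)) = 12515965/4096 ≈ 3055.65552.


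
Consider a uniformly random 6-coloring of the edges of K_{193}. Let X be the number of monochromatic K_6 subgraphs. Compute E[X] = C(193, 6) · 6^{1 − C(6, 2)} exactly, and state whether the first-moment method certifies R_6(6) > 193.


E[X] = C(193, 6) · 6^{1 − 15} = 66364016544 · 6^{−14} = 66364016544/78364164096.
As a reduced fraction: E[X] = 230430613/272097792 ≈ 0.8468669.
Is E[X] < 1? YES.
Since E[X] < 1, there exists a 6-coloring of K_{193} with no monochromatic K_6; hence R_6(6) > 193.

E[X] = 230430613/272097792 ≈ 0.8468669; E[X] < 1, so R_6(6) > 193.


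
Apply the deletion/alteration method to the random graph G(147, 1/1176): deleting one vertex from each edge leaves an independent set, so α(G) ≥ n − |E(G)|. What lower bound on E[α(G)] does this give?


E[|E(G)|] = C(147, 2)·p = 10731 · (1/1176) = 73/8.
E[α(G)] ≥ n − E[|E(G)|] = 147 − 73/8 = 1103/8.
Numerically: ≈ 137.875000.
(This is only a lower bound; the true E[α(G)] may be larger.)

E[α(G)] ≥ 1103/8 ≈ 137.875000.


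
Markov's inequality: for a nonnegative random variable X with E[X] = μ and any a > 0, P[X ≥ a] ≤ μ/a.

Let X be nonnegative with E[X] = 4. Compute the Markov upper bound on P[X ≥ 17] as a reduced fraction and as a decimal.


μ = E[X] = 4, a = 17.
Markov: P[X ≥ 17] ≤ μ/a = (4)/17 = 4/17.
Numerically: ≈ 0.2353.
(Since a = 17 > μ = 4.0000, the bound 4/17 is < 1 and informative.)

P[X ≥ 17] ≤ 4/17 ≈ 0.2353.


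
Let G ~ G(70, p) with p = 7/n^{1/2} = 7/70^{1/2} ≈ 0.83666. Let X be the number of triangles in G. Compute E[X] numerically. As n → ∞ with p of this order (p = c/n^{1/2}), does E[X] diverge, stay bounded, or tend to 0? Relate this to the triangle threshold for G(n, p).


Number of potential triangles: C(70, 3) = 54740.
Each occurs with probability p³ ≈ (0.83666)³ ≈ 5.85662019e-01.
By linearity: E[X] = C(70, 3)·p³ ≈ 54740 · 5.85662019e-01 ≈ 32059.138897.
Since α = 1/2 < 1, p = c/n^{1/2} ≫ 1/n is above the triangle threshold p ~ 1/n. Asymptotically E[X] ~ (c³/6)·n^{3(1−α)} = (7³/6)·n^{1.5} → ∞; triangles are abundant w.h.p.

E[X] ≈ 32059.138897; in regime p = Θ(1/n^{1/2}) E[X] diverges (above the triangle threshold p ~ 1/n).


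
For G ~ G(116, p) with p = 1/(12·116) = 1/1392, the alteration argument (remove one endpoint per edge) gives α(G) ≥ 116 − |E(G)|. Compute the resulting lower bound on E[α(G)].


E[|E(G)|] = C(116, 2)·p = 6670 · (1/1392) = 115/24.
E[α(G)] ≥ n − E[|E(G)|] = 116 − 115/24 = 2669/24.
Numerically: ≈ 111.208333.
(This is only a lower bound; the true E[α(G)] may be larger.)

E[α(G)] ≥ 2669/24 ≈ 111.208333.


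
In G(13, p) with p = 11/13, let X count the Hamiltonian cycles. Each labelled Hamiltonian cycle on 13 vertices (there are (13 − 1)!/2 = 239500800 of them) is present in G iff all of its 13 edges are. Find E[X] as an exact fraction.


K_13 has (13 − 1)!/2 = 239500800 labelled Hamiltonian cycles.
For each such Hamiltonian cycle H, let X_H = 1 if all 13 edges of H are present in G. Then P[X_H = 1] = p^{13} = (11/13)^{13} = 34522712143931/302875106592253.
By linearity: E[X] = Σ_H E[X_H] = 239500800 · p^{13} = 239500800 · 34522712143931/302875106592253 = 8268217176641189644800/302875106592253.
Numerically: E[X] ≈ 2.72991e+07.

E[X] = 239500800 · (11/13)^{13} = 8268217176641189644800/302875106592253 ≈ 2.72991e+07.


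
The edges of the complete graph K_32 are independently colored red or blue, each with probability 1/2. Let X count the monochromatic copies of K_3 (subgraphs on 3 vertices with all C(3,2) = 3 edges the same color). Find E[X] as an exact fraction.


Let X = Σ_S X_S over the C(32, 3) = 4960 subsets S of size 3, where X_S = 1 if the K_3 on S is monochromatic.
For a fixed S, the K_3 on S has C(3, 2) = 3 edges. P[all 3 edges red] = (1/2)^3, and likewise for blue, so P[monochromatic] = 2·(1/2)^3 = 2^{1 − 3} = 1/4.
By linearity of expectation: E[X] = C(32, 3) · 2^{1 − 3} = 4960 · 1/4 = 1240.
Numerically: E[X] ≈ 1240.00000.

E[X] = C(32,3)·2^(1−C(3,2)) = 1240 ≈ 1240.00000.


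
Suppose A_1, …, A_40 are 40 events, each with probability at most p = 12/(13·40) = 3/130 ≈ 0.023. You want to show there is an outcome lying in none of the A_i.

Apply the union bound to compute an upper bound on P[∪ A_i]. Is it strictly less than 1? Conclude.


Union bound: P[∪_{i=1}^{40} A_i] ≤ Σ_i P[A_i] ≤ 40·p = 40·(3/130) = 12/13.
Numerically: 12/13 ≈ 0.923.
Is 12/13 < 1? YES.
Since P[∪ A_i] ≤ 12/13 < 1, the complement has P[∩ A_i^c] ≥ 1 − 12/13 = 1/13 > 0, so some outcome avoids every A_i.

40·p = 12/13 ≈ 0.923; existence CERTIFIED by the union bound.


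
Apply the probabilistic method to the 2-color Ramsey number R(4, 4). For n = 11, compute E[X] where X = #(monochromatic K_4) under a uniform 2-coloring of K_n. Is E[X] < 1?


E[X] = C(11, 4) · 2^{1 − 6} = 330 · 2^{−5} = 330/32.
As a reduced fraction: E[X] = 165/16 ≈ 10.312500.
Is E[X] < 1? NO.
Since E[X] ≥ 1, the first-moment bound is inconclusive at n = 11; it does NOT by itself certify R(4, 4) > 11.

E[X] = 165/16 ≈ 10.312500; E[X] ≥ 1; first-moment method inconclusive here.


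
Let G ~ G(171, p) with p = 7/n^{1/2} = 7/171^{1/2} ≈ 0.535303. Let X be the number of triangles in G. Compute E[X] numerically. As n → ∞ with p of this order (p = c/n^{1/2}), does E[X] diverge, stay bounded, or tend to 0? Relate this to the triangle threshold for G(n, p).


Number of potential triangles: C(171, 3) = 818805.
Each occurs with probability p³ ≈ (0.535303)³ ≈ 1.53391027e-01.
By linearity: E[X] = C(171, 3)·p³ ≈ 818805 · 1.53391027e-01 ≈ 125597.339650.
Since α = 1/2 < 1, p = c/n^{1/2} ≫ 1/n is above the triangle threshold p ~ 1/n. Asymptotically E[X] ~ (c³/6)·n^{3(1−α)} = (7³/6)·n^{1.5} → ∞; triangles are abundant w.h.p.

E[X] ≈ 125597.339650; in regime p = Θ(1/n^{1/2}) E[X] diverges (above the triangle threshold p ~ 1/n).


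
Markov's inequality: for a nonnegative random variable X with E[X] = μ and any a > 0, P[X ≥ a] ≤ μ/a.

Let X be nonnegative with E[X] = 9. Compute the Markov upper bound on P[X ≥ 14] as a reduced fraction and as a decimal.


μ = E[X] = 9, a = 14.
Markov: P[X ≥ 14] ≤ μ/a = (9)/14 = 9/14.
Numerically: ≈ 0.643.
(Since a = 14 > μ = 9.000, the bound 9/14 is < 1 and informative.)

P[X ≥ 14] ≤ 9/14 ≈ 0.643.


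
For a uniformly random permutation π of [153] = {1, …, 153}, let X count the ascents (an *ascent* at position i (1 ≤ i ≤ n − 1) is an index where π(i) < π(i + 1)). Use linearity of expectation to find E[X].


Write X = Σ X_I over i = 1, …, 152, with X_I the indicator of one ascent.
There are 152 indicators.
For each fixed i, the pair (π(i), π(i+1)) is a uniformly random ordered pair of distinct values from {1, …, 153}; by symmetry P[π(i) < π(i+1)] = 1/2.
By linearity: E[X] = 152 · (1/2) = (153 − 1) · (1/2) = 76 ≈ 76.00000.

E[X] = 76 = 76.00000.


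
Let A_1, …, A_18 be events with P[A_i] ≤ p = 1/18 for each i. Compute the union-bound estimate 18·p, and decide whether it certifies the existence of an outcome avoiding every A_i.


Union bound: P[∪_{i=1}^{18} A_i] ≤ Σ_i P[A_i] ≤ 18·p = 18·(1/18) = 1.
Numerically: 1 ≈ 1.000000.
Is 1 < 1? NO.
Since the bound 1 is ≥ 1, the union bound is uninformative here; it does NOT by itself certify existence.

18·p = 1 ≈ 1.000000; existence NOT certified by the union bound.


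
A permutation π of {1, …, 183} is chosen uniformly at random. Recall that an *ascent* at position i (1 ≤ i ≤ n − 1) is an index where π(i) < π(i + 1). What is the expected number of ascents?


Write X = Σ X_I over i = 1, …, 182, with X_I the indicator of one ascent.
There are 182 indicators.
For each fixed i, the pair (π(i), π(i+1)) is a uniformly random ordered pair of distinct values from {1, …, 183}; by symmetry P[π(i) < π(i+1)] = 1/2.
By linearity: E[X] = 182 · (1/2) = (183 − 1) · (1/2) = 91 ≈ 91.000000.

E[X] = 91 = 91.000000.


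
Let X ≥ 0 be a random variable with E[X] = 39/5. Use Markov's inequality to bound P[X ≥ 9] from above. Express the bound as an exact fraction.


μ = E[X] = 39/5, a = 9.
Markov: P[X ≥ 9] ≤ μ/a = (39/5)/9 = 13/15.
Numerically: ≈ 0.867.
(Since a = 9 > μ = 7.800, the bound 13/15 is < 1 and informative.)

P[X ≥ 9] ≤ 13/15 ≈ 0.867.


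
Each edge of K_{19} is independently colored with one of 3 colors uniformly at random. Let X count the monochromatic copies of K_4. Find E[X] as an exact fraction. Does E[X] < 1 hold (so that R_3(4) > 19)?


E[X] = C(19, 4) · 3^{1 − 6} = 3876 · 3^{−5} = 3876/243.
As a reduced fraction: E[X] = 1292/81 ≈ 15.950617.
Is E[X] < 1? NO.
Since E[X] ≥ 1, the first-moment bound is inconclusive at n = 19; it does NOT by itself certify R_3(4) > 19.

E[X] = 1292/81 ≈ 15.950617; E[X] ≥ 1; first-moment method inconclusive here.


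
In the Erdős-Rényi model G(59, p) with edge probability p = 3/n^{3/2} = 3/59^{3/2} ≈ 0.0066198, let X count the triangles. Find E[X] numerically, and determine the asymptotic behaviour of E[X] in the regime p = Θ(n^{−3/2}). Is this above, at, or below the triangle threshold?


Number of potential triangles: C(59, 3) = 32509.
Each occurs with probability p³ ≈ (0.0066198)³ ≈ 2.9008797e-07.
By linearity: E[X] = C(59, 3)·p³ ≈ 32509 · 2.9008797e-07 ≈ 0.00943.
Since α = 3/2 > 1, p = c/n^{3/2} = o(1/n) is below the triangle threshold p ~ 1/n. Asymptotically E[X] ~ (c³/6)·n^{3(1−α)} = (3³/6)·n^{-1.5} → 0, so by Markov's inequality G has no triangles w.h.p.

E[X] ≈ 0.00943; in regime p = Θ(1/n^{3/2}) E[X] tends to 0 (below the triangle threshold p ~ 1/n).


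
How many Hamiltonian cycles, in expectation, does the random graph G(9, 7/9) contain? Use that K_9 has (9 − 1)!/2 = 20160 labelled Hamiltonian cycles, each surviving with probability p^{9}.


K_9 has (9 − 1)!/2 = 20160 labelled Hamiltonian cycles.
For each such Hamiltonian cycle H, let X_H = 1 if all 9 edges of H are present in G. Then P[X_H = 1] = p^{9} = (7/9)^{9} = 40353607/387420489.
By linearity of expectation: E[X] = Σ_H E[X_H] = 20160 · p^{9} = 20160 · 40353607/387420489 = 90392079680/43046721.
Numerically: E[X] ≈ 2099.86.

E[X] = 20160 · (7/9)^{9} = 90392079680/43046721 ≈ 2099.86.


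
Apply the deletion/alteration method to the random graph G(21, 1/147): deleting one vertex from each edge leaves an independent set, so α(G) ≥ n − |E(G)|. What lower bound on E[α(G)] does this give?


E[|E(G)|] = C(21, 2)·p = 210 · (1/147) = 10/7.
E[α(G)] ≥ n − E[|E(G)|] = 21 − 10/7 = 137/7.
Numerically: ≈ 19.5714.
(This is only a lower bound; the true E[α(G)] may be larger.)

E[α(G)] ≥ 137/7 ≈ 19.5714.


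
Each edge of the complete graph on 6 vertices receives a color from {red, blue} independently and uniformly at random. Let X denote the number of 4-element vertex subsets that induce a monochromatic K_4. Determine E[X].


Let X = Σ_S X_S over the C(6, 4) = 15 subsets S of size 4, where X_S = 1 if the K_4 on S is monochromatic.
For a fixed S, the K_4 on S has C(4, 2) = 6 edges. P[all 6 edges red] = (1/2)^6, and likewise for blue, so P[monochromatic] = 2·(1/2)^6 = 2^{1 − 6} = 1/32.
Summing: E[X] = C(6, 4) · 2^{1 − 6} = 15 · 1/32 = 15/32.
Numerically: E[X] ≈ 0.469.

E[X] = C(6,4)·2^(1−C(4,2)) = 15/32 ≈ 0.469.


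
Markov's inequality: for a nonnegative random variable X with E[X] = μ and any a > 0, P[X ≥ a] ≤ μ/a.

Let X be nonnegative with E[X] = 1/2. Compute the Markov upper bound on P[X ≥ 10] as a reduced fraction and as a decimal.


μ = E[X] = 1/2, a = 10.
Markov: P[X ≥ 10] ≤ μ/a = (1/2)/10 = 1/20.
Numerically: ≈ 0.0500.
(Since a = 10 > μ = 0.5000, the bound 1/20 is < 1 and informative.)

P[X ≥ 10] ≤ 1/20 ≈ 0.0500.


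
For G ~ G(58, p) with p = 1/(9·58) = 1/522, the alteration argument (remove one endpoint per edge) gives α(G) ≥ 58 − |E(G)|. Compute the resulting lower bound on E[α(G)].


E[|E(G)|] = C(58, 2)·p = 1653 · (1/522) = 19/6.
E[α(G)] ≥ n − E[|E(G)|] = 58 − 19/6 = 329/6.
Numerically: ≈ 54.833333.
(This is only a lower bound; the true E[α(G)] may be larger.)

E[α(G)] ≥ 329/6 ≈ 54.833333.


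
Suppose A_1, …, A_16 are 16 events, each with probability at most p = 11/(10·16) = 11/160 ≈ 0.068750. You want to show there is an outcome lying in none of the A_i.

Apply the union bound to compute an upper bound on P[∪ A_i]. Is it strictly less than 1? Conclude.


Union bound: P[∪_{i=1}^{16} A_i] ≤ Σ_i P[A_i] ≤ 16·p = 16·(11/160) = 11/10.
Numerically: 11/10 ≈ 1.100000.
Is 11/10 < 1? NO.
Since the bound 11/10 is ≥ 1, the union bound is uninformative here; it does NOT by itself certify existence.

16·p = 11/10 ≈ 1.100000; existence NOT certified by the union bound.


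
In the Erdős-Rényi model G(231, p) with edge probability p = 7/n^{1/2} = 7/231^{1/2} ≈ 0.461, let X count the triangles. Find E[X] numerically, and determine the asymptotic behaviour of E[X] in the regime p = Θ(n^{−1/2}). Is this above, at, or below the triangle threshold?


Number of potential triangles: C(231, 3) = 2027795.
Each occurs with probability p³ ≈ (0.461)³ ≈ 9.76959e-02.
By linearity: E[X] = C(231, 3)·p³ ≈ 2027795 · 9.76959e-02 ≈ 198107.172.
Since α = 1/2 < 1, p = c/n^{1/2} ≫ 1/n is above the triangle threshold p ~ 1/n. Asymptotically E[X] ~ (c³/6)·n^{3(1−α)} = (7³/6)·n^{1.5} → ∞; triangles are abundant w.h.p.

E[X] ≈ 198107.172; in regime p = Θ(1/n^{1/2}) E[X] diverges (above the triangle threshold p ~ 1/n).


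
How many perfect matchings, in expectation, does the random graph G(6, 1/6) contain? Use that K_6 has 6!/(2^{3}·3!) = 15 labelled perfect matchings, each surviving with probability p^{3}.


K_6 has 6!/(2^{3}·3!) = 15 labelled perfect matchings.
For each such perfect matching H, let X_H = 1 if all 3 edges of H are present in G. Then P[X_H = 1] = p^{3} = (1/6)^{3} = 1/216.
By linearity: E[X] = Σ_H E[X_H] = 15 · p^{3} = 15 · 1/216 = 5/72.
Numerically: E[X] ≈ 0.0694444.

E[X] = 15 · (1/6)^{3} = 5/72 ≈ 0.0694444.


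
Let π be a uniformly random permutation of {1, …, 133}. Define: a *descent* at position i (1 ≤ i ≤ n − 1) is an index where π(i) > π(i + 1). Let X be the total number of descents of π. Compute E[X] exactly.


Write X = Σ X_I over i = 1, …, 132, with X_I the indicator of one descent.
There are 132 indicators.
For each fixed i, the pair (π(i), π(i+1)) is a uniformly random ordered pair of distinct values from {1, …, 133}; by symmetry P[π(i) > π(i+1)] = 1/2.
By linearity: E[X] = 132 · (1/2) = (133 − 1) · (1/2) = 66 ≈ 66.000.

E[X] = 66 = 66.000.


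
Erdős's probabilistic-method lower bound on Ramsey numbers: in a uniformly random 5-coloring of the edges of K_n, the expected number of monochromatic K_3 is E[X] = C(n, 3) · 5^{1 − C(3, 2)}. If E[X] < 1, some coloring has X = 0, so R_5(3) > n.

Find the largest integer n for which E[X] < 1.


We need C(n, 3) · 5^{1 − 3} < 1, i.e. C(n, 3) < 5^{3 − 1} = 25.
Check values of n near the boundary:
  n = 3: C(3, 3) = 1; 1 < 25? YES
  n = 4: C(4, 3) = 4; 4 < 25? YES
  n = 5: C(5, 3) = 10; 10 < 25? YES
  n = 6: C(6, 3) = 20; 20 < 25? YES
  n = 7: C(7, 3) = 35; 35 < 25? NO
The largest n with C(n, 3) < 25 is n = 6 (where E[X] = 4/5 ≈ 0.8000000). Hence R_5(3) > 6, i.e. R_5(3) ≥ 7.

Largest n = 6; hence R_5(3) > 6.


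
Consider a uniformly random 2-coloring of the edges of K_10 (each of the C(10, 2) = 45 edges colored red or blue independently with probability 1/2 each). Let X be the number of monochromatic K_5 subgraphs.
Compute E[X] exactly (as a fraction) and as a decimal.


Let X = Σ_S X_S over the C(10, 5) = 252 subsets S of size 5, where X_S = 1 if the K_5 on S is monochromatic.
For a fixed S, the K_5 on S has C(5, 2) = 10 edges. P[all 10 edges red] = (1/2)^10, and likewise for blue, so P[monochromatic] = 2·(1/2)^10 = 2^{1 − 10} = 1/512.
By linearity: E[X] = C(10, 5) · 2^{1 − 10} = 252 · 1/512 = 63/128.
Numerically: E[X] ≈ 0.492.

E[X] = C(10,5)·2^(1−C(5,2)) = 63/128 ≈ 0.492.


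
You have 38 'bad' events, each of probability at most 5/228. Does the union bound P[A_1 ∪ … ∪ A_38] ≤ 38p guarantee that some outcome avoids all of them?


Union bound: P[∪_{i=1}^{38} A_i] ≤ Σ_i P[A_i] ≤ 38·p = 38·(5/228) = 5/6.
Numerically: 5/6 ≈ 0.8333333.
Is 5/6 < 1? YES.
Since P[∪ A_i] ≤ 5/6 < 1, the complement has P[∩ A_i^c] ≥ 1 − 5/6 = 1/6 > 0, so some outcome avoids every A_i.

38·p = 5/6 ≈ 0.8333333; existence CERTIFIED by the union bound.


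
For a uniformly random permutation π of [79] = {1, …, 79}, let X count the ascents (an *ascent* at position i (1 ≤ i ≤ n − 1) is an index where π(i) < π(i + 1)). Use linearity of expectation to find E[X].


Write X = Σ X_I over i = 1, …, 78, with X_I the indicator of one ascent.
There are 78 indicators.
For each fixed i, the pair (π(i), π(i+1)) is a uniformly random ordered pair of distinct values from {1, …, 79}; by symmetry P[π(i) < π(i+1)] = 1/2.
By linearity: E[X] = 78 · (1/2) = (79 − 1) · (1/2) = 39 ≈ 39.000.

E[X] = 39 = 39.000.


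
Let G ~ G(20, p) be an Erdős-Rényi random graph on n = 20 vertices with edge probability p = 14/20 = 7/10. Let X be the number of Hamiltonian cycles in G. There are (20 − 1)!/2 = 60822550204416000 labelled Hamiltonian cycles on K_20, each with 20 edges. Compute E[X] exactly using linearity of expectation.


K_20 has (20 − 1)!/2 = 60822550204416000 labelled Hamiltonian cycles.
For each such Hamiltonian cycle H, let X_H = 1 if all 20 edges of H are present in G. Then P[X_H = 1] = p^{20} = (7/10)^{20} = 79792266297612001/100000000000000000000.
By linearity of expectation: E[X] = Σ_H E[X_H] = 60822550204416000 · p^{20} = 60822550204416000 · 79792266297612001/100000000000000000000 = 1184855742873690605203907421/24414062500000.
Numerically: E[X] ≈ 4.853e+13.

E[X] = 60822550204416000 · (7/10)^{20} = 1184855742873690605203907421/24414062500000 ≈ 4.853e+13.


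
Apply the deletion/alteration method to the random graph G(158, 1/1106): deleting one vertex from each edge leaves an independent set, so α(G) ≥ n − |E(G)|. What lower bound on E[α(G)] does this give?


E[|E(G)|] = C(158, 2)·p = 12403 · (1/1106) = 157/14.
E[α(G)] ≥ n − E[|E(G)|] = 158 − 157/14 = 2055/14.
Numerically: ≈ 146.78571.
(This is only a lower bound; the true E[α(G)] may be larger.)

E[α(G)] ≥ 2055/14 ≈ 146.78571.


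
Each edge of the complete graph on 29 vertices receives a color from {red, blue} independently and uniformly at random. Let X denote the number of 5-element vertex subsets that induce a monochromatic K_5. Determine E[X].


Let X = Σ_S X_S over the C(29, 5) = 118755 subsets S of size 5, where X_S = 1 if the K_5 on S is monochromatic.
For a fixed S, the K_5 on S has C(5, 2) = 10 edges. P[all 10 edges red] = (1/2)^10, and likewise for blue, so P[monochromatic] = 2·(1/2)^10 = 2^{1 − 10} = 1/512.
Summing: E[X] = C(29, 5) · 2^{1 − 10} = 118755 · 1/512 = 118755/512.
Numerically: E[X] ≈ 231.9434.

E[X] = C(29,5)·2^(1−C(5,2)) = 118755/512 ≈ 231.9434.


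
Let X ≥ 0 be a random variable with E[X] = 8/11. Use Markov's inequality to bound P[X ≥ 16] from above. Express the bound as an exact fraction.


μ = E[X] = 8/11, a = 16.
Markov: P[X ≥ 16] ≤ μ/a = (8/11)/16 = 1/22.
Numerically: ≈ 0.04545.
(Since a = 16 > μ = 0.72727, the bound 1/22 is < 1 and informative.)

P[X ≥ 16] ≤ 1/22 ≈ 0.04545.


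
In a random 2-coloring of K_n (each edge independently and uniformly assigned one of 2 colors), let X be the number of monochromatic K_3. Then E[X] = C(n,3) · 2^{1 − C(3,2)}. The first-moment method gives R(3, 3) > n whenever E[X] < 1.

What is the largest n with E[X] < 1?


We need C(n, 3) · 2^{1 − 3} < 1, i.e. C(n, 3) < 2^{3 − 1} = 4.
Check values of n near the boundary:
  n = 3: C(3, 3) = 1; 1 < 4? YES
  n = 4: C(4, 3) = 4; 4 < 4? NO
  n = 5: C(5, 3) = 10; 10 < 4? NO
  n = 6: C(6, 3) = 20; 20 < 4? NO
The largest n with C(n, 3) < 4 is n = 3 (where E[X] = 1/4 ≈ 0.2500). Hence R(3, 3) > 3, i.e. R(3, 3) ≥ 4.

Largest n = 3; hence R(3, 3) > 3.


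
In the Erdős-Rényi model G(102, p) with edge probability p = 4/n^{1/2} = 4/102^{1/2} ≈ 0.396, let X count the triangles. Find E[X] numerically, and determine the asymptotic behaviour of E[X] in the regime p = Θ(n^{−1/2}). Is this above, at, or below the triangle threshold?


Number of potential triangles: C(102, 3) = 171700.
Each occurs with probability p³ ≈ (0.396)³ ≈ 6.21269e-02.
By linearity: E[X] = C(102, 3)·p³ ≈ 171700 · 6.21269e-02 ≈ 10667.190.
Since α = 1/2 < 1, p = c/n^{1/2} ≫ 1/n is above the triangle threshold p ~ 1/n. Asymptotically E[X] ~ (c³/6)·n^{3(1−α)} = (4³/6)·n^{1.5} → ∞; triangles are abundant w.h.p.

E[X] ≈ 10667.190; in regime p = Θ(1/n^{1/2}) E[X] diverges (above the triangle threshold p ~ 1/n).


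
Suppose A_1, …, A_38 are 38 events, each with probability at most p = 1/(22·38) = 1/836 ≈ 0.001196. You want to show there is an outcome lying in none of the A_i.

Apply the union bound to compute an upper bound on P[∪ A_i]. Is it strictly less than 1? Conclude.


Union bound: P[∪_{i=1}^{38} A_i] ≤ Σ_i P[A_i] ≤ 38·p = 38·(1/836) = 1/22.
Numerically: 1/22 ≈ 0.045455.
Is 1/22 < 1? YES.
Since P[∪ A_i] ≤ 1/22 < 1, the complement has P[∩ A_i^c] ≥ 1 − 1/22 = 21/22 > 0, so some outcome avoids every A_i.

38·p = 1/22 ≈ 0.045455; existence CERTIFIED by the union bound.


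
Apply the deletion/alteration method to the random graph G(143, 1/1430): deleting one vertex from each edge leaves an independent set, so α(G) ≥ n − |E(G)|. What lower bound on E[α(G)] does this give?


E[|E(G)|] = C(143, 2)·p = 10153 · (1/1430) = 71/10.
E[α(G)] ≥ n − E[|E(G)|] = 143 − 71/10 = 1359/10.
Numerically: ≈ 135.900.
(This is only a lower bound; the true E[α(G)] may be larger.)

E[α(G)] ≥ 1359/10 ≈ 135.900.


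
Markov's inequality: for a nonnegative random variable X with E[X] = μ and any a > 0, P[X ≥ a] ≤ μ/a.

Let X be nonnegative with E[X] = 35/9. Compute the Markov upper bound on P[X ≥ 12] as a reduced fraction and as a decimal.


μ = E[X] = 35/9, a = 12.
Markov: P[X ≥ 12] ≤ μ/a = (35/9)/12 = 35/108.
Numerically: ≈ 0.3241.
(Since a = 12 > μ = 3.8889, the bound 35/108 is < 1 and informative.)

P[X ≥ 12] ≤ 35/108 ≈ 0.3241.


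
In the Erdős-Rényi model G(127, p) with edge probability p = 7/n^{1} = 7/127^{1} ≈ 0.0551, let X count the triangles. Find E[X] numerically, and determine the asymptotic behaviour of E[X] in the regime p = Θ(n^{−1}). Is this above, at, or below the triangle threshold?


Number of potential triangles: C(127, 3) = 333375.
Each occurs with probability p³ ≈ (0.0551)³ ≈ 1.67449e-04.
By linearity: E[X] = C(127, 3)·p³ ≈ 333375 · 1.67449e-04 ≈ 55.823.
Here α = 1, so p = 7/n is exactly at the triangle threshold p ~ 1/n. Asymptotically E[X] → c³/6 = 7³/6 = 343/6 ≈ 57.167, a bounded constant. In this regime the triangle count is asymptotically Poisson(c³/6).

E[X] ≈ 55.823; in regime p = Θ(1/n^{1}) E[X] stays bounded (at the triangle threshold p ~ 1/n).


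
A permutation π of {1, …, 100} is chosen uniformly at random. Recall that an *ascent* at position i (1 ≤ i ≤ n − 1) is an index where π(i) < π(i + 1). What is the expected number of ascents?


Write X = Σ X_I over i = 1, …, 99, with X_I the indicator of one ascent.
There are 99 indicators.
For each fixed i, the pair (π(i), π(i+1)) is a uniformly random ordered pair of distinct values from {1, …, 100}; by symmetry P[π(i) < π(i+1)] = 1/2.
By linearity: E[X] = 99 · (1/2) = (100 − 1) · (1/2) = 99/2 ≈ 49.50000.

E[X] = 99/2 = 49.50000.


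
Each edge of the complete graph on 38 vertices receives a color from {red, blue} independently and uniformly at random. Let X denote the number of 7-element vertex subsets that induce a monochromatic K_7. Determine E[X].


Let X = Σ_S X_S over the C(38, 7) = 12620256 subsets S of size 7, where X_S = 1 if the K_7 on S is monochromatic.
For a fixed S, the K_7 on S has C(7, 2) = 21 edges. P[all 21 edges red] = (1/2)^21, and likewise for blue, so P[monochromatic] = 2·(1/2)^21 = 2^{1 − 21} = 1/1048576.
Summing: E[X] = C(38, 7) · 2^{1 − 21} = 12620256 · 1/1048576 = 394383/32768.
Numerically: E[X] ≈ 12.035614.

E[X] = C(38,7)·2^(1−C(7,2)) = 394383/32768 ≈ 12.035614.


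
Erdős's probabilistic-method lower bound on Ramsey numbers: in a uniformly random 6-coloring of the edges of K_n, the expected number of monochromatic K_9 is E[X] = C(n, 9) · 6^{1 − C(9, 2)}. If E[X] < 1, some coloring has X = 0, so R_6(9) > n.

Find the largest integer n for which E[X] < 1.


We need C(n, 9) · 6^{1 − 36} < 1, i.e. C(n, 9) < 6^{36 − 1} = 1719070799748422591028658176.
Check values of n near the boundary:
  n = 4405: C(4405, 9) = 1706862792900636302463627150; 1706862792900636302463627150 < 1719070799748422591028658176? YES
  n = 4406: C(4406, 9) = 1710356485221788389505285700; 1710356485221788389505285700 < 1719070799748422591028658176? YES
  n = 4407: C(4407, 9) = 1713856532599459170657070050; 1713856532599459170657070050 < 1719070799748422591028658176? YES
  n = 4408: C(4408, 9) = 1717362945146264156457459600; 1717362945146264156457459600 < 1719070799748422591028658176? YES
  n = 4409: C(4409, 9) = 1720875732988608787686577131; 1720875732988608787686577131 < 1719070799748422591028658176? NO
  n = 4410: C(4410, 9) = 1724394906266704102180823710; 1724394906266704102180823710 < 1719070799748422591028658176? NO
The largest n with C(n, 9) < 1719070799748422591028658176 is n = 4408 (where E[X] = 35778394690547169926197075/35813974994758803979763712 ≈ 0.999). Hence R_6(9) > 4408, i.e. R_6(9) ≥ 4409.

Largest n = 4408; hence R_6(9) > 4408.


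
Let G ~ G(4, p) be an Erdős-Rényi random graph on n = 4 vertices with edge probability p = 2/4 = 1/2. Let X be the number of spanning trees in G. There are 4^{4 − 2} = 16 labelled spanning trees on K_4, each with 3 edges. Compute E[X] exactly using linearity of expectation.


K_4 has 4^{4 − 2} = 16 labelled spanning trees.
For each such spanning tree H, let X_H = 1 if all 3 edges of H are present in G. Then P[X_H = 1] = p^{3} = (1/2)^{3} = 1/8.
By linearity: E[X] = Σ_H E[X_H] = 16 · p^{3} = 16 · 1/8 = 2.
Numerically: E[X] ≈ 2.

E[X] = 16 · (1/2)^{3} = 2 ≈ 2.
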